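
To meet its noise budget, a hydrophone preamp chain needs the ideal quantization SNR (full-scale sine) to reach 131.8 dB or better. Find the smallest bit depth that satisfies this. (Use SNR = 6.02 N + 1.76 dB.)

Solving 6.02 N ≥ 131.8 − 1.76: N ≥ 21.601. Round up → N = 22.

22 bits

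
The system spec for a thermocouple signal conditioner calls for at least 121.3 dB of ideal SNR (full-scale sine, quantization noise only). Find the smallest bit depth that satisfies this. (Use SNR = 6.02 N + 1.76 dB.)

20 bits

6.02 N + 1.76 ≥ 121.3 gives N ≥ 19.857, so the minimum integer is 20.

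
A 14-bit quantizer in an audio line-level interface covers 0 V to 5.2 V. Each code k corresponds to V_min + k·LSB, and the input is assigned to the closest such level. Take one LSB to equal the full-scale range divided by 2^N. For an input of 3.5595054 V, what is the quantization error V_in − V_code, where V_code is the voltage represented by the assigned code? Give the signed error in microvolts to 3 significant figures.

Full-scale range = 5.2 V. LSB = 5.2 V / 2^14 ≈ 317.4 µV.
Position in LSBs: (3.5595054 − (0)) × 16384/5.2 = 11215.1801; rounding gives k = 11215.
V_code = 0 + (11215/16384) × 5.2 = 3.5594482422 V.
Error = V_in − V_code = 3.5595054 − (3.5594482422) = +57.2 µV.

+57.2 µV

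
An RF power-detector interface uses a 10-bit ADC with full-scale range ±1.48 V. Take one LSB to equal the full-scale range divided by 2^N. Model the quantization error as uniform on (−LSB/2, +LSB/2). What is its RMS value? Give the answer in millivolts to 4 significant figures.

Span: 1.48 V − (-1.48 V) = 2.96 V.
LSB = 2.96 V / 2^10 = 2.89063 mV.
For a uniform distribution on [−LSB/2, +LSB/2], V_rms = LSB/√12 = 2.89063 mV/3.4641 = 0.8345 mV.

0.8345 mV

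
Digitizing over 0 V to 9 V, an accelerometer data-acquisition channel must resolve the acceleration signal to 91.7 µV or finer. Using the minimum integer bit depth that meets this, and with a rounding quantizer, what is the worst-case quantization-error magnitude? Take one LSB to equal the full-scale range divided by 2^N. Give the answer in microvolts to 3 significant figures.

Full-scale range = 9 V.
Levels needed ≥ 9/91.7 µV = 98150. 2^17 = 131072 suffices, so N_min = 17.
LSB = 9 V ÷ 2^17 = 9/131072 V = 68.665 µV.
Half an LSB is 34.3 µV.

34.3 µV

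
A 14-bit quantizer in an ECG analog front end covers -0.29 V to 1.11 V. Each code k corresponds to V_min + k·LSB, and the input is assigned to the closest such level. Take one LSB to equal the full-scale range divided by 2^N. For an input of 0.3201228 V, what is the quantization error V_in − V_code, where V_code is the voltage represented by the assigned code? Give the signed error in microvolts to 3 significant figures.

Span: 1.11 V − (-0.29 V) = 1.4 V. LSB = 1.4 V / 2^14 ≈ 85.45 µV.
(0.3201228 − (-0.29)) / LSB = 0.6101228 × 16384/1.4 = 7140.1800. Nearest integer: k = 7140.
V_code = V_min + k × range/2^14 = -0.29 + 7140 × 1.4/16384 = 0.32010742188 V.
e = 0.3201228 − (0.32010742188) = +15.4 µV.

+15.4 µV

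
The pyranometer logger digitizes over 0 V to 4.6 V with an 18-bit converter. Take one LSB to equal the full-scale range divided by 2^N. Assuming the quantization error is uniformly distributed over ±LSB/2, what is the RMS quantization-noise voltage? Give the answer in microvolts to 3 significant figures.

5.07 µV

Range is 4.6 V.
One LSB is 4.6 V / 262144 = 17.548 µV.
σ_q = LSB/√12 = 17.548 µV/3.4641 = 5.07 µV.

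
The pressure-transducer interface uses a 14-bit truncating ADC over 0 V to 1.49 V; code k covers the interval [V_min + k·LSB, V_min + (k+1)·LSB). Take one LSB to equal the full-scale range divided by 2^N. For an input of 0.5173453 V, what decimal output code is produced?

5688

Span = 1.49 V. LSB = 1.49 V / 2^14 ≈ 90.94 µV.
(V_in − V_min) × 2^14/range = (0.5173453 − (0)) × 16384/1.49 = 5688.715.
Floor → code = 5688.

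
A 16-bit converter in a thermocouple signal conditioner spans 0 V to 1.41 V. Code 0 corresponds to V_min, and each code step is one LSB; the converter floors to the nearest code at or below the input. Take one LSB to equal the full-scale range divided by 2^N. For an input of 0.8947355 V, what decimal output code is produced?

Full-scale range = 1.41 V. LSB = 1.41 V / 2^16 ≈ 21.51 µV.
V_in − V_min = 0.8947355 − (0) = 0.8947355 V.
Divide by LSB: 0.8947355 × 65536/1.41 = 41586.7984.
Truncating gives code 41586.

41586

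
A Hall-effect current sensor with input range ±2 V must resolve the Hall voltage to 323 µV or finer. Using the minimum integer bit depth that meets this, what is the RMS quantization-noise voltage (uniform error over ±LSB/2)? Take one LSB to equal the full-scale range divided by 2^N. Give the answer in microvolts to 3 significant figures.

70.5 µV

Range = 2 − (-2) = 4 V.
Need 2^N ≥ 4 V / 323 µV = 12380 → N_min = 14.
One LSB is 4 V / 16384 = 244.14 µV.
σ_q = LSB/√12 = 244.14 µV/3.4641 = 70.5 µV.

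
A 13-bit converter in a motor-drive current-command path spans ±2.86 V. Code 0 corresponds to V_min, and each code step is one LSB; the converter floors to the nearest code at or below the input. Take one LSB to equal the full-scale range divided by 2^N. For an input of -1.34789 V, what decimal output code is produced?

The full-scale span is 2.86 − (-2.86) = 5.72 V. LSB = 5.72 V / 2^13 ≈ 0.6982 mV.
V_in − V_min = -1.34789 − (-2.86) = 1.51211 V.
Divide by LSB: 1.51211 × 8192/5.72 = 2165.5953.
Truncating gives code 2165.

2165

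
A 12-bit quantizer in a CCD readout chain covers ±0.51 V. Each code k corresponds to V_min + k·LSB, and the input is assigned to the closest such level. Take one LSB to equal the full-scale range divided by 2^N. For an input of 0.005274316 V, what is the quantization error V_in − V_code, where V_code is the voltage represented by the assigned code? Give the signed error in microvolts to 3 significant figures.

Full-scale range = 0.51 V − (-0.51 V) = 1.02 V. LSB = 1.02 V / 2^12 ≈ 249.0 µV.
Position in LSBs: (0.005274316 − (-0.51)) × 4096/1.02 = 2069.1800; rounding gives k = 2069.
V_code = V_min + k × range/2^12 = -0.51 + 2069 × 1.02/4096 = 0.005229492188 V.
e = 0.005274316 − (0.005229492188) = +44.8 µV.

+44.8 µV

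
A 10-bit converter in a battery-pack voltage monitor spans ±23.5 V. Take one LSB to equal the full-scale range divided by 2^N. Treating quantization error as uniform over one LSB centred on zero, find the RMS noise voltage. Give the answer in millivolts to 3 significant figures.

13.2 mV

The full-scale span is 23.5 − (-23.5) = 47 V.
LSB = 47 V / 2^10 = 45.898 mV.
RMS of a uniform error over width LSB is LSB/√12 = 13.2 mV.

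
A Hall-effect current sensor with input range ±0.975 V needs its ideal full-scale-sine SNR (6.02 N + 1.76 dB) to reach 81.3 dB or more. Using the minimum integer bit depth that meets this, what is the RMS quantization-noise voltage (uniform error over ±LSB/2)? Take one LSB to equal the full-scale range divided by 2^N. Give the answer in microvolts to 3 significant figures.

Range = 0.975 − (-0.975) = 1.95 V.
6.02 N + 1.76 ≥ 81.3 gives N ≥ 13.213, so the minimum integer is 14.
LSB = 1.95 V / 2^14 = 119.02 µV.
RMS noise = LSB/√12 = 34.4 µV.

34.4 µV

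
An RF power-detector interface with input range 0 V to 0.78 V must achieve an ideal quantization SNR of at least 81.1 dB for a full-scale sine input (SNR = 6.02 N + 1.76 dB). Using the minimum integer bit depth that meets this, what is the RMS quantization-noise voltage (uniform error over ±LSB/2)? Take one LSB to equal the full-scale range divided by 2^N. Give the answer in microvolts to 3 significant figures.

13.7 µV

Span = 0.78 V.
N ≥ (81.1 − 1.76)/6.02 = 13.179 → N_min = 14.
One LSB is 0.78 V / 16384 = 47.607 µV.
σ_q = LSB/√12 = 47.607 µV/3.4641 = 13.7 µV.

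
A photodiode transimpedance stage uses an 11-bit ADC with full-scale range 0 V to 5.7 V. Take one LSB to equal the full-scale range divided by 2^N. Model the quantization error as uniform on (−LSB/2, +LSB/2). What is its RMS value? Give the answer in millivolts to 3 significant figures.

0.803 mV

V_FS = 5.7 V.
LSB = 5.7 V ÷ 2^11 = 5.7/2048 V = 2.7832 mV.
σ_q = LSB/√12 = 2.7832 mV/3.4641 = 0.803 mV.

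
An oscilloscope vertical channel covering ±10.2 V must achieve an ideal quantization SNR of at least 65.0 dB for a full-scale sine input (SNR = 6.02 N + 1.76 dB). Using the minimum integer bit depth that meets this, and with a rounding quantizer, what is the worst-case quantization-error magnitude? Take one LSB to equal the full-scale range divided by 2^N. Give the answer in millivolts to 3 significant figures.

Span: 10.2 V − (-10.2 V) = 20.4 V.
N ≥ (65.0 − 1.76)/6.02 = 10.505 → N_min = 11.
LSB = 20.4 V / 2^11 = 9.9609 mV.
Max error for round-to-nearest is LSB/2 = 4.98 mV.

4.98 mV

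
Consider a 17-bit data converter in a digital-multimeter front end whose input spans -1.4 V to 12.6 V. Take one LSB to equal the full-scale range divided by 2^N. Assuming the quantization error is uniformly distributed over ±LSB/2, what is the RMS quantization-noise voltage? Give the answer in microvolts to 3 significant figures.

Range = 12.6 − (-1.4) = 14 V.
Step size = 14/131072 V = 106.81 µV.
V_rms = LSB/√12 = 106.81 µV / √12 = 30.8 µV.

30.8 µV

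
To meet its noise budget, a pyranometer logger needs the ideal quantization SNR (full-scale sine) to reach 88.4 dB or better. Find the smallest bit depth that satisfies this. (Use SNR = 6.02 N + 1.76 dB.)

15 bits

Solving 6.02 N ≥ 88.4 − 1.76: N ≥ 14.392. Round up → N = 15.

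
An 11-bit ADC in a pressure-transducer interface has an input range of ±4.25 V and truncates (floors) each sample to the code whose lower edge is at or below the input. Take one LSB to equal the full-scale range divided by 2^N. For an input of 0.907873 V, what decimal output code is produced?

1242

The full-scale span is 4.25 − (-4.25) = 8.5 V. LSB = 8.5 V / 2^11 ≈ 4.150 mV.
V_in − V_min = 0.907873 − (-4.25) = 5.157873 V.
Divide by LSB: 5.157873 × 2048/8.5 = 1242.7440.
Truncating gives code 1242.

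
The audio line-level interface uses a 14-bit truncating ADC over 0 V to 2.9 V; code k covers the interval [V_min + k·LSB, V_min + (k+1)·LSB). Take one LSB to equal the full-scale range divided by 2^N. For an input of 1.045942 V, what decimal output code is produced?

5909

Range is 2.9 V. LSB = 2.9 V / 2^14 ≈ 177.0 µV.
V_in − V_min = 1.045942 − (0) = 1.045942 V.
Divide by LSB: 1.045942 × 16384/2.9 = 5909.2116.
Truncating gives code 5909.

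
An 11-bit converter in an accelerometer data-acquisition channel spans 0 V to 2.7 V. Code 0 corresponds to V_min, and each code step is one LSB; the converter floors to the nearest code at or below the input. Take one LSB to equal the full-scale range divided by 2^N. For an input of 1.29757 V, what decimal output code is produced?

Range is 2.7 V. LSB = 2.7 V / 2^11 ≈ 1.318 mV.
code = ⌊(V_in − V_min)/LSB⌋ = ⌊(V_in − V_min) × 2^11 / range⌋
     = ⌊(1.29757 − (0)) × 2048 / 2.7⌋ = ⌊1.29757 × 2048/2.7⌋
     = ⌊984.231⌋ = 984.

984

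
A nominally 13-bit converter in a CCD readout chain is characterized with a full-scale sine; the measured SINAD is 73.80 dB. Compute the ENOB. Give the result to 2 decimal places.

11.97 bits

Inverting SNR = 6.02 N + 1.76: N_eff = (73.80 − 1.76)/6.02 = 11.9668.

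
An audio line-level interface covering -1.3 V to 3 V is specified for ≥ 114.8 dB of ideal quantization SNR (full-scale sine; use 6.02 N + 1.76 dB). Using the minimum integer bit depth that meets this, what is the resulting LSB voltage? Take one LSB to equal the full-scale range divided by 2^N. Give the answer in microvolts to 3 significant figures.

The full-scale span is 3 − (-1.3) = 4.3 V.
N ≥ (114.8 − 1.76)/6.02 = 18.777 → N_min = 19.
One LSB is 4.3 V / 524288 = 8.20 µV.

8.20 µV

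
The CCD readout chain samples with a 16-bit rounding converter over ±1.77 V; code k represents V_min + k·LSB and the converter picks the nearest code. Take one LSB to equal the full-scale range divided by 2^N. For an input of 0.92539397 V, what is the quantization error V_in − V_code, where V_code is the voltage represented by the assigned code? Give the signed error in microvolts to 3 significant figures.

−10.1 µV

Span: 1.77 V − (-1.77 V) = 3.54 V. LSB = 3.54 V / 2^16 ≈ 54.02 µV.
Position in LSBs: (0.92539397 − (-1.77)) × 65536/3.54 = 49899.8133; rounding gives k = 49900.
V_code = V_min + k × range/2^16 = -1.77 + 49900 × 3.54/65536 = 0.92540405273 V.
V_in − V_code = 0.92539397 − (0.92540405273) = −10.1 µV.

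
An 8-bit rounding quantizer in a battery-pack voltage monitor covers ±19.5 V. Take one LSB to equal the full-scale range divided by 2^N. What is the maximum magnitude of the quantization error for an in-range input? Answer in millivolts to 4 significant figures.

The full-scale span is 19.5 − (-19.5) = 39 V.
Step size = 39/256 V = 152.344 mV.
Worst-case error for round-to-nearest is half an LSB: 76.17 mV.

76.17 mV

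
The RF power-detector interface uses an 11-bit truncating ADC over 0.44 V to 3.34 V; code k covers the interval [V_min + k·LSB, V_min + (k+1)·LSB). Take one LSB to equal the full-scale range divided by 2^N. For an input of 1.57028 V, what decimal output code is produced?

798

Range = 3.34 − (0.44) = 2.9 V. LSB = 2.9 V / 2^11 ≈ 1.416 mV.
(V_in − V_min) × 2^11/range = (1.57028 − (0.44)) × 2048/2.9 = 798.212.
Floor → code = 798.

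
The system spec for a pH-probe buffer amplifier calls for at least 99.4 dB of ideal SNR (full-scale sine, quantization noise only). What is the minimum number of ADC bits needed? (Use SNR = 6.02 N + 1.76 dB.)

17 bits

N ≥ (99.4 − 1.76)/6.02 = 16.219 → N_min = 17.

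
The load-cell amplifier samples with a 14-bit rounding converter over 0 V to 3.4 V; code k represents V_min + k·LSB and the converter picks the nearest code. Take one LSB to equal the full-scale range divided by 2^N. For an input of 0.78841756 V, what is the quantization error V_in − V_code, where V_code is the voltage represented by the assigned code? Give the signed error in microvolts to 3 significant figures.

V_FS = 3.4 V. LSB = 3.4 V / 2^14 ≈ 207.5 µV.
(V_in − V_min)/LSB = (0.78841756 − (0)) × 16384/3.4 = 3799.2451 → nearest code k = 3799.
V_code = 0 + (3799/16384) × 3.4 = 0.78836669922 V.
Error = V_in − V_code = 0.78841756 − (0.78836669922) = +50.9 µV.

+50.9 µV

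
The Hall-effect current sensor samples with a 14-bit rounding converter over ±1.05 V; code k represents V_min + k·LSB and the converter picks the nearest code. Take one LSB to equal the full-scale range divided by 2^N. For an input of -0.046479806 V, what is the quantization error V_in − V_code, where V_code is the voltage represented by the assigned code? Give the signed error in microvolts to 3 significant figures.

+47.3 µV

Span: 1.05 V − (-1.05 V) = 2.1 V. LSB = 2.1 V / 2^14 ≈ 128.2 µV.
(V_in − V_min)/LSB = (-0.046479806 − (-1.05)) × 16384/2.1 = 7829.3690 → nearest code k = 7829.
Reconstructed level: -1.05 + 7829 × 2.1/16384 V = -0.046527099609 V.
e = -0.046479806 − (-0.046527099609) = +47.3 µV.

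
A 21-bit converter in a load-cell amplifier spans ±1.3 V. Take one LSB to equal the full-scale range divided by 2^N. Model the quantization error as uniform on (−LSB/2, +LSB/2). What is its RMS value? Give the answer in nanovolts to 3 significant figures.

358 nV

The full-scale span is 1.3 − (-1.3) = 2.6 V.
Step size = 2.6/2097152 V = 1.2398 µV.
V_rms = LSB/√12 = 1.2398 µV / √12 = 358 nV.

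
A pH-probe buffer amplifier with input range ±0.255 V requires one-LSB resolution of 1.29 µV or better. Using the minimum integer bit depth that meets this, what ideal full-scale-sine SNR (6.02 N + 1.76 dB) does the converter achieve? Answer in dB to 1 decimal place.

Span: 0.255 V − (-0.255 V) = 0.51 V.
0.51 V / 1.29 µV = 395300. Since 2^18 = 262144 and 2^19 = 524288, N = 19.
6.02(19) + 1.76 = 116.14 dB.

116.1 dB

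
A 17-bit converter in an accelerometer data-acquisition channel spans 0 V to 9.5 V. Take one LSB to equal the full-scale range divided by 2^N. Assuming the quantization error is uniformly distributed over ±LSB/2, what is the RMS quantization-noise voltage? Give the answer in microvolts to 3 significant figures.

Span = 9.5 V.
One LSB is 9.5 V / 131072 = 72.479 µV.
V_rms = LSB/√12 = 72.479 µV / √12 = 20.9 µV.

20.9 µV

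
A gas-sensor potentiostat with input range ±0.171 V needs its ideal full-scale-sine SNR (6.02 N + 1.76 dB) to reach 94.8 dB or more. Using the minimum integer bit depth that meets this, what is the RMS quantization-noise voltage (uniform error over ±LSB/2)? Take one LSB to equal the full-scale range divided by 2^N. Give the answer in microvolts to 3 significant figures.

1.51 µV

The full-scale span is 0.171 − (-0.171) = 0.342 V.
Required N = ⌈(94.8 − 1.76)/6.02⌉ = ⌈15.455⌉ = 16.
LSB = 0.342 V / 2^16 = 5.2185 µV.
σ_q = LSB/√12 = 5.2185 µV/3.4641 = 1.51 µV.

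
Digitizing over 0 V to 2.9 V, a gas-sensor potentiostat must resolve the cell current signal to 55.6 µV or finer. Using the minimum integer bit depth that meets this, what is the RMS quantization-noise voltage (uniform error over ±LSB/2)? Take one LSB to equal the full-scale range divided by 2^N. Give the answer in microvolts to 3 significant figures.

12.8 µV

V_FS = 2.9 V.
Need 2^N ≥ 2.9 V / 55.6 µV = 52160 → N_min = 16.
Step size = 2.9/65536 V = 44.250 µV.
RMS noise = LSB/√12 = 12.8 µV.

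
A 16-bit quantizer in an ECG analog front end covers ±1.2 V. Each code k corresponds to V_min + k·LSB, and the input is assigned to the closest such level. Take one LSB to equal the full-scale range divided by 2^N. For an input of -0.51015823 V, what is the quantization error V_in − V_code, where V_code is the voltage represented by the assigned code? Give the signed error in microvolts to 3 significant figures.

Range = 1.2 − (-1.2) = 2.4 V. LSB = 2.4 V / 2^16 ≈ 36.62 µV.
(V_in − V_min)/LSB = (-0.51015823 − (-1.2)) × 65536/2.4 = 18837.2793 → nearest code k = 18837.
Reconstructed level: -1.2 + 18837 × 2.4/65536 V = -0.51016845703 V.
e = -0.51015823 − (-0.51016845703) = +10.2 µV.

+10.2 µV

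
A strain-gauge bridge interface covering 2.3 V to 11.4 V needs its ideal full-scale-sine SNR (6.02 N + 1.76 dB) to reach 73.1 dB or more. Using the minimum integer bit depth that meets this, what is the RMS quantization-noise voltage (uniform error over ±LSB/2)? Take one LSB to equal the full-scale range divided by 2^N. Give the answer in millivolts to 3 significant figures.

Span: 11.4 V − (2.3 V) = 9.1 V.
N ≥ (73.1 − 1.76)/6.02 = 11.850 → N_min = 12.
One LSB is 9.1 V / 4096 = 2.2217 mV.
V_rms = LSB/√12 = 0.641 mV.

0.641 mV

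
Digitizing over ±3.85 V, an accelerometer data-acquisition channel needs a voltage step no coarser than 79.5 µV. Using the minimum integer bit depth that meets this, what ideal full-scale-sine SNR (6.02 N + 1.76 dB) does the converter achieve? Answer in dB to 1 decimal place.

Full-scale range = 3.85 V − (-3.85 V) = 7.7 V.
7.7 V / 79.5 µV = 96860. Since 2^16 = 65536 and 2^17 = 131072, N = 17.
SNR = 6.02 × 17 + 1.76 = 104.10 dB.

104.1 dB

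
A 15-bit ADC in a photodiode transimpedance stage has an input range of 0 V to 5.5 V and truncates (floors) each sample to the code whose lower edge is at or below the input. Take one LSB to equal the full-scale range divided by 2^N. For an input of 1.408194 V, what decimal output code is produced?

Span = 5.5 V. LSB = 5.5 V / 2^15 ≈ 167.8 µV.
(V_in − V_min) × 2^15/range = (1.408194 − (0)) × 32768/5.5 = 8389.764.
Floor → code = 8389.

8389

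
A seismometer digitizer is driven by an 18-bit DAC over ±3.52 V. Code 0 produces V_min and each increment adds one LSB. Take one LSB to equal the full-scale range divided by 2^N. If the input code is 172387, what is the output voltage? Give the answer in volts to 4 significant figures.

1.110 V

Span: 3.52 V − (-3.52 V) = 7.04 V. LSB = 7.04 V / 2^18.
V_out = -3.52 + 172387 × (7.04/262144) V
      = -3.52 V + 4.62953 V = 1.10953 V.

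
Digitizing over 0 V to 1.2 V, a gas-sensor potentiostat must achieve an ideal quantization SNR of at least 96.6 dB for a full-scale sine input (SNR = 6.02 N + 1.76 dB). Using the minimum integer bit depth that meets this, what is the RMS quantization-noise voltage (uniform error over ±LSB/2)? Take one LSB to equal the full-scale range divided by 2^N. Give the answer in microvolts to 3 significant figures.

5.29 µV

Full-scale range = 1.2 V.
6.02 N + 1.76 ≥ 96.6 gives N ≥ 15.754, so the minimum integer is 16.
One LSB is 1.2 V / 65536 = 18.311 µV.
V_rms = LSB/√12 = 5.29 µV.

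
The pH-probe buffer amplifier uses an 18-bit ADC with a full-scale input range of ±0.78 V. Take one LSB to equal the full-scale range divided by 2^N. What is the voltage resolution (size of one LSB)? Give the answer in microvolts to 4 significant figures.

5.951 µV

The full-scale span is 0.78 − (-0.78) = 1.56 V.
Number of codes = 2^18 = 262144.
One LSB is 1.56 V / 262144 = 5.951 µV.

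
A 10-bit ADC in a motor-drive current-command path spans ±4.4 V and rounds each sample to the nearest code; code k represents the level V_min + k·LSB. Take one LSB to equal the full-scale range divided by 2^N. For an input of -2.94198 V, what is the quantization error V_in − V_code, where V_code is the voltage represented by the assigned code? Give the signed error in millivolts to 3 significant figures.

−2.92 mV

Range = 4.4 − (-4.4) = 8.8 V. LSB = 8.8 V / 2^10 ≈ 8.594 mV.
Position in LSBs: (-2.94198 − (-4.4)) × 1024/8.8 = 169.6605; rounding gives k = 170.
V_code = -4.4 + (170/1024) × 8.8 = -2.939062500 V.
V_in − V_code = -2.94198 − (-2.939062500) = −2.92 mV.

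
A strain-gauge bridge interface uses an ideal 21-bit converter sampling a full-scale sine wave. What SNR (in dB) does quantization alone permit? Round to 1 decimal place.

For an ideal N-bit converter with full-scale sine input, SNR = 6.02 N + 1.76 dB. SNR = 6.02 × 21 + 1.76 = 126.42 + 1.76 = 128.18 dB.

128.2 dB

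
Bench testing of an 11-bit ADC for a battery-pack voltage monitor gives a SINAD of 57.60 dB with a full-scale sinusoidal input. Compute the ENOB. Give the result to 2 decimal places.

9.28 bits

ENOB = (57.60 − 1.76)/6.02 = 9.2757 bits.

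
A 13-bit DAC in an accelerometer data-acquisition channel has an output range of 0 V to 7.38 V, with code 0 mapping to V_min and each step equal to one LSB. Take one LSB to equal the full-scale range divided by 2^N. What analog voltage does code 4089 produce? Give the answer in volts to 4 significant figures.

3.684 V

V_FS = 7.38 V. LSB = 7.38 V / 2^13.
V_out = V_min + code × LSB = 0 V + 4089 × 7.38 V / 8192
      = 0 V + 3.68369 V = 3.68369 V.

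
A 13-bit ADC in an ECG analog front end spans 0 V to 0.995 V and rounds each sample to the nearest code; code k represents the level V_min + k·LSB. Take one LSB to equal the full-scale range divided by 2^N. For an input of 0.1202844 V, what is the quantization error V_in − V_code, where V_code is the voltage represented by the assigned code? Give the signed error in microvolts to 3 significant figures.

+39.0 µV

V_FS = 0.995 V. LSB = 0.995 V / 2^13 ≈ 121.5 µV.
Position in LSBs: (0.1202844 − (0)) × 8192/0.995 = 990.3214; rounding gives k = 990.
V_code = V_min + k × range/2^13 = 0 + 990 × 0.995/8192 = 0.1202453613 V.
Error = V_in − V_code = 0.1202844 − (0.1202453613) = +39.0 µV.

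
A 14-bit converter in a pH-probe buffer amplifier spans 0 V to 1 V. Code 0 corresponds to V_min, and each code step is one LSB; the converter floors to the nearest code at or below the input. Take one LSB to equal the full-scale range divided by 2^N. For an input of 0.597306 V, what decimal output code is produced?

9786

Full-scale range = 1 V. LSB = 1 V / 2^14 ≈ 61.04 µV.
(V_in − V_min) × 2^14/range = (0.597306 − (0)) × 16384/1 = 9786.262.
Floor → code = 9786.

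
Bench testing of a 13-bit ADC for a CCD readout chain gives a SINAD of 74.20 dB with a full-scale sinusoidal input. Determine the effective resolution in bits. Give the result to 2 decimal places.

12.03 bits

Inverting SNR = 6.02 N + 1.76: N_eff = (74.20 − 1.76)/6.02 = 12.0332.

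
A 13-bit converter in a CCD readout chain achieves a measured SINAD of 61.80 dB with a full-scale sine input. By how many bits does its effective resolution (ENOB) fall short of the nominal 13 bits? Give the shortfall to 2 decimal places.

3.03 bits

Effective bits = (61.80 − 1.76)/6.02 = 9.9734.
Lost resolution: 13 − 9.9734 = 3.0266 bits.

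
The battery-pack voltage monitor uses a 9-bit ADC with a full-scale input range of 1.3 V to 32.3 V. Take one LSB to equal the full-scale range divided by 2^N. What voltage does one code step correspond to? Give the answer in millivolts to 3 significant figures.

60.5 mV

Range = 32.3 − (1.3) = 31 V.
There are 2^9 = 512 steps.
LSB = 31 V ÷ 2^9 = 31/512 V = 60.5 mV.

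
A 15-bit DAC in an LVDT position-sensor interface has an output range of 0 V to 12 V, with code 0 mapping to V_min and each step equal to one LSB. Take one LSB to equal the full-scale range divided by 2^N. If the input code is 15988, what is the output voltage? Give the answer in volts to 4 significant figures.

Full-scale range = 12 V. LSB = 12 V / 2^15.
V_out = 0 + 15988 × (12/32768) V
      = 0 + 5.85498 = 5.85498 V.

5.855 V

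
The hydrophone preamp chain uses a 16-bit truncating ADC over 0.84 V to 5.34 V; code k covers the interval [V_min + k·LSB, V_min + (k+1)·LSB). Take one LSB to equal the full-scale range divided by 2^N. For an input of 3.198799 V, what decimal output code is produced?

Range = 5.34 − (0.84) = 4.5 V. LSB = 4.5 V / 2^16 ≈ 68.66 µV.
(V_in − V_min) × 2^16/range = (3.198799 − (0.84)) × 65536/4.5 = 34352.500.
Floor → code = 34352.

34352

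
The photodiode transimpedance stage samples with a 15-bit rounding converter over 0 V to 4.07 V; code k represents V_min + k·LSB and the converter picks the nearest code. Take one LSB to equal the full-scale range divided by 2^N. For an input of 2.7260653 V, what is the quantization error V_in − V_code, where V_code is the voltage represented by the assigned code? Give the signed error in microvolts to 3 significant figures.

V_FS = 4.07 V. LSB = 4.07 V / 2^15 ≈ 124.2 µV.
Position in LSBs: (2.7260653 − (0)) × 32768/4.07 = 21947.8397; rounding gives k = 21948.
Reconstructed level: 0 + 21948 × 4.07/32768 V = 2.7260852051 V.
e = 2.7260653 − (2.7260852051) = −19.9 µV.

−19.9 µV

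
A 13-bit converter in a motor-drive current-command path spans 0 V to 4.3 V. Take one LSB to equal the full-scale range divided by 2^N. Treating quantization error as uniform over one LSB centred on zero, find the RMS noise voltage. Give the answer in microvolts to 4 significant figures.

151.5 µV

Full-scale range = 4.3 V.
Step size = 4.3/8192 V = 0.524902 mV.
For a uniform distribution on [−LSB/2, +LSB/2], V_rms = LSB/√12 = 0.524902 mV/3.4641 = 151.5 µV.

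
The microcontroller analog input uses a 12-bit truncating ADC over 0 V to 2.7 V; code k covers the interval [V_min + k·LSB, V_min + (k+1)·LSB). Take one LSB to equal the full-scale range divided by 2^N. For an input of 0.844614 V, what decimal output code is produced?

V_FS = 2.7 V. LSB = 2.7 V / 2^12 ≈ 0.6592 mV.
code = ⌊(V_in − V_min)/LSB⌋ = ⌊(V_in − V_min) × 2^12 / range⌋
     = ⌊(0.844614 − (0)) × 4096 / 2.7⌋ = ⌊0.844614 × 4096/2.7⌋
     = ⌊1281.311⌋ = 1281.

1281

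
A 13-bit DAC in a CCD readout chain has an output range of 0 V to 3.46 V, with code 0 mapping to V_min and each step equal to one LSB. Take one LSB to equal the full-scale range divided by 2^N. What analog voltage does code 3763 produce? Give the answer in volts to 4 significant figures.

1.589 V

Range is 3.46 V. LSB = 3.46 V / 2^13.
V_out = V_min + code × LSB = 0 V + 3763 × 3.46 V / 8192
      = 0 + 1.58935 = 1.58935 V.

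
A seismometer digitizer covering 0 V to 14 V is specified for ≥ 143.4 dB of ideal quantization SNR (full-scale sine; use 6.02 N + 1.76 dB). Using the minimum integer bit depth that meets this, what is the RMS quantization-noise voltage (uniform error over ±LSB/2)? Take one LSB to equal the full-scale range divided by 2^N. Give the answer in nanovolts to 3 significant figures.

Span = 14 V.
Solving 6.02 N ≥ 143.4 − 1.76: N ≥ 23.528. Round up → N = 24.
One LSB is 14 V / 16777216 = 0.83447 µV.
V_rms = LSB/√12 = 241 nV.

241 nV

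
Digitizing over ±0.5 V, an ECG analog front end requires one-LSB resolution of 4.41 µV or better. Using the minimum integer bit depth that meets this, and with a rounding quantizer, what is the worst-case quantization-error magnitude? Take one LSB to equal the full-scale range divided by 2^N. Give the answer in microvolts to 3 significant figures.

Full-scale range = 0.5 V − (-0.5 V) = 1 V.
Required number of levels: 1/4.41 µV = 226760; smallest N with 2^N ≥ that is 18.
Step size = 1/262144 V = 3.8147 µV.
Half an LSB is 1.91 µV.

1.91 µV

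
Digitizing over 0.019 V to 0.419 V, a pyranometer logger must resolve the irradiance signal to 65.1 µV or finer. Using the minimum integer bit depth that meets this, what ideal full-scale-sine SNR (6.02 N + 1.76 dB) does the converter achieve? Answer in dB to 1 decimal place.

80.0 dB

Span: 0.419 V − (0.019 V) = 0.4 V.
Levels needed ≥ 0.4/65.1 µV = 6144. 2^13 = 8192 suffices, so N_min = 13.
6.02(13) + 1.76 = 80.02 dB.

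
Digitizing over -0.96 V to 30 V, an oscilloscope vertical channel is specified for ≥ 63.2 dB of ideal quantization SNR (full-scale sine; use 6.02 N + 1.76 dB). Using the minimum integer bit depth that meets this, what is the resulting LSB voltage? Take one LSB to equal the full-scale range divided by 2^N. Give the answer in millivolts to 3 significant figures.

Span: 30 V − (-0.96 V) = 30.96 V.
Solving 6.02 N ≥ 63.2 − 1.76: N ≥ 10.206. Round up → N = 11.
One LSB is 30.96 V / 2048 = 15.1 mV.

15.1 mV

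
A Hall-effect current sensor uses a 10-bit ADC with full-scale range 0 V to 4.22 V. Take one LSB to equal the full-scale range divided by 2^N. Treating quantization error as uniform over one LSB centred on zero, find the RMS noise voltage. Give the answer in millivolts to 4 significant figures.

1.190 mV

Span = 4.22 V.
LSB = 4.22 V ÷ 2^10 = 4.22/1024 V = 4.12109 mV.
V_rms = LSB/√12 = 4.12109 mV / √12 = 1.190 mV.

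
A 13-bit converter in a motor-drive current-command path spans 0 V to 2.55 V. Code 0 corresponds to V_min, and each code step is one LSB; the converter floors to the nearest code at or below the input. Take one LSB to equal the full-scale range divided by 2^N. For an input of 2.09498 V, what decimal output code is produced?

Range is 2.55 V. LSB = 2.55 V / 2^13 ≈ 311.3 µV.
code = ⌊(V_in − V_min)/LSB⌋ = ⌊(V_in − V_min) × 2^13 / range⌋
     = ⌊(2.09498 − (0)) × 8192 / 2.55⌋ = ⌊2.09498 × 8192/2.55⌋
     = ⌊6730.226⌋ = 6730.

6730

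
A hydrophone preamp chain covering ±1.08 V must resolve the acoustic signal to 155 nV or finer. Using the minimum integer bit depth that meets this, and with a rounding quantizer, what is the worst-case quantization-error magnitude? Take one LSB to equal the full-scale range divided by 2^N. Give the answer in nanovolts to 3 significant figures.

Full-scale range = 1.08 V − (-1.08 V) = 2.16 V.
Levels needed ≥ 2.16/155 nV = 1.394e7. 2^24 = 16777216 suffices, so N_min = 24.
LSB = 2.16 V / 2^24 = 128.75 nV.
Max error for round-to-nearest is LSB/2 = 64.4 nV.

64.4 nV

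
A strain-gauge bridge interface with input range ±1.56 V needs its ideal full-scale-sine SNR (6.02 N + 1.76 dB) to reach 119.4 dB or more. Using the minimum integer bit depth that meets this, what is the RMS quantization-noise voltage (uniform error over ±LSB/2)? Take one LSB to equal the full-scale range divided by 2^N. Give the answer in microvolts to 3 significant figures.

Full-scale range = 1.56 V − (-1.56 V) = 3.12 V.
6.02 N + 1.76 ≥ 119.4 gives N ≥ 19.542, so the minimum integer is 20.
LSB = 3.12 V ÷ 2^20 = 3.12/1048576 V = 2.9755 µV.
σ_q = LSB/√12 = 2.9755 µV/3.4641 = 0.859 µV.

0.859 µV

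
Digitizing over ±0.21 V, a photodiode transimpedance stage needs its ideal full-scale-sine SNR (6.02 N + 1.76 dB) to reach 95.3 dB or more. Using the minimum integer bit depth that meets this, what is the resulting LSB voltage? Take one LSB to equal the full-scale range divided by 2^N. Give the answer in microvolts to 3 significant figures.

Span: 0.21 V − (-0.21 V) = 0.42 V.
Required N = ⌈(95.3 − 1.76)/6.02⌉ = ⌈15.538⌉ = 16.
LSB = 0.42 V / 2^16 = 6.41 µV.

6.41 µV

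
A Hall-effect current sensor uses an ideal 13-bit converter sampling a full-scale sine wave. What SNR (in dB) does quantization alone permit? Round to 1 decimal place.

80.0 dB

SNR = 6.02·13 + 1.76 = 80.02 dB.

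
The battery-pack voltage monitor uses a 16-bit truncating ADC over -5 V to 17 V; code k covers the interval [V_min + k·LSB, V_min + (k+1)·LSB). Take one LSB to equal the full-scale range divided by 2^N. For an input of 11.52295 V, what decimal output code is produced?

The full-scale span is 17 − (-5) = 22 V. LSB = 22 V / 2^16 ≈ 335.7 µV.
code = ⌊(V_in − V_min)/LSB⌋ = ⌊(V_in − V_min) × 2^16 / range⌋
     = ⌊(11.52295 − (-5)) × 65536 / 22⌋ = ⌊16.52295 × 65536/22⌋
     = ⌊49220.366⌋ = 49220.

49220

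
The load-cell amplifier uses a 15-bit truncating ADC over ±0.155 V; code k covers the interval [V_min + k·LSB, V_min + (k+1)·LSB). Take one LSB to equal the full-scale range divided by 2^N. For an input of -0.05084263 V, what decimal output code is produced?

11009

The full-scale span is 0.155 − (-0.155) = 0.31 V. LSB = 0.31 V / 2^15 ≈ 9.460 µV.
code = ⌊(V_in − V_min)/LSB⌋ = ⌊(V_in − V_min) × 2^15 / range⌋
     = ⌊(-0.05084263 − (-0.155)) × 32768 / 0.31⌋ = ⌊0.10415737 × 32768/0.31⌋
     = ⌊11009.770⌋ = 11009.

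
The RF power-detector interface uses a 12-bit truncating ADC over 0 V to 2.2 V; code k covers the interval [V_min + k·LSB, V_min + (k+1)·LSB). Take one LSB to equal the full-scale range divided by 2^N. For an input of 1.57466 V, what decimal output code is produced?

Range is 2.2 V. LSB = 2.2 V / 2^12 ≈ 0.5371 mV.
V_in − V_min = 1.57466 − (0) = 1.57466 V.
Divide by LSB: 1.57466 × 4096/2.2 = 2931.7306.
Truncating gives code 2931.

2931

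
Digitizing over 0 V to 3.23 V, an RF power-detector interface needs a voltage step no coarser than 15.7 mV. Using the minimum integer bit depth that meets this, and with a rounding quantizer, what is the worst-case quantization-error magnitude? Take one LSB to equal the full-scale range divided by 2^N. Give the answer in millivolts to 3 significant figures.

Full-scale range = 3.23 V.
3.23 V / 15.7 mV = 205.7. Since 2^7 = 128 and 2^8 = 256, N = 8.
Step size = 3.23/256 V = 12.617 mV.
Max error for round-to-nearest is LSB/2 = 6.31 mV.

6.31 mV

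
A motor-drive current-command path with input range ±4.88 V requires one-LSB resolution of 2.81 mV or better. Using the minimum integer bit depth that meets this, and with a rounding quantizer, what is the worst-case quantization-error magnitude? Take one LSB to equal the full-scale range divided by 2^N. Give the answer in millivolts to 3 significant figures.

1.19 mV

Full-scale range = 4.88 V − (-4.88 V) = 9.76 V.
9.76 V / 2.81 mV = 3473. Since 2^11 = 2048 and 2^12 = 4096, N = 12.
LSB = 9.76 V ÷ 2^12 = 9.76/4096 V = 2.3828 mV.
Half an LSB is 1.19 mV.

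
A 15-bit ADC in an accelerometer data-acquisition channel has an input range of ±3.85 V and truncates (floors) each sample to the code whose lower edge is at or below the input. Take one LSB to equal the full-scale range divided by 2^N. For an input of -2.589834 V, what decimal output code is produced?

Span: 3.85 V − (-3.85 V) = 7.7 V. LSB = 7.7 V / 2^15 ≈ 235.0 µV.
(V_in − V_min) × 2^15/range = (-2.589834 − (-3.85)) × 32768/7.7 = 5362.743.
Floor → code = 5362.

5362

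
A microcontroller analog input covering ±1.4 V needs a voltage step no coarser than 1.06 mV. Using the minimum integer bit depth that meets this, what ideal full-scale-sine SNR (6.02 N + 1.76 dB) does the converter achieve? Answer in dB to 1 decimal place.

74.0 dB

Span: 1.4 V − (-1.4 V) = 2.8 V.
2.8 V / 1.06 mV = 2642. Since 2^11 = 2048 and 2^12 = 4096, N = 12.
6.02(12) + 1.76 = 74.00 dB.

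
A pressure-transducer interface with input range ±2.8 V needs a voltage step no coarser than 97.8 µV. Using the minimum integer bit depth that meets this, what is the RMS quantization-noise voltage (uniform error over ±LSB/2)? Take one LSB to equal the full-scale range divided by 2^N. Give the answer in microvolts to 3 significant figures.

24.7 µV

The full-scale span is 2.8 − (-2.8) = 5.6 V.
5.6 V / 97.8 µV = 57260. Since 2^15 = 32768 and 2^16 = 65536, N = 16.
LSB = 5.6 V ÷ 2^16 = 5.6/65536 V = 85.449 µV.
σ_q = LSB/√12 = 85.449 µV/3.4641 = 24.7 µV.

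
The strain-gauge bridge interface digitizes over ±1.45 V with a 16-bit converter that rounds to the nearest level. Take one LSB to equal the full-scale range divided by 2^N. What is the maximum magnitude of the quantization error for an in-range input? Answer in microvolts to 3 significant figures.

Range = 1.45 − (-1.45) = 2.9 V.
Step size = 2.9/65536 V = 44.250 µV.
A rounding quantizer has |error| ≤ LSB/2 = 22.1 µV.

22.1 µV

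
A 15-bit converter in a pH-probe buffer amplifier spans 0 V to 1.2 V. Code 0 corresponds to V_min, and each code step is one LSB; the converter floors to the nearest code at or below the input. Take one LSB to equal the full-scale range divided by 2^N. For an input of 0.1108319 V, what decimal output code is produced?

3026

Span = 1.2 V. LSB = 1.2 V / 2^15 ≈ 36.62 µV.
code = ⌊(V_in − V_min)/LSB⌋ = ⌊(V_in − V_min) × 2^15 / range⌋
     = ⌊(0.1108319 − (0)) × 32768 / 1.2⌋ = ⌊0.1108319 × 32768/1.2⌋
     = ⌊3026.450⌋ = 3026.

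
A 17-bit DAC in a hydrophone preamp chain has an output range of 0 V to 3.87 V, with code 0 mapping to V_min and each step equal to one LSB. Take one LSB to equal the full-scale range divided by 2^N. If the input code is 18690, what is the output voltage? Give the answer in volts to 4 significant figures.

0.5518 V

Span = 3.87 V. LSB = 3.87 V / 2^17.
V_out = V_min + code × LSB = 0 V + 18690 × 3.87 V / 131072
      = 0 V + 0.551836 V = 0.551836 V.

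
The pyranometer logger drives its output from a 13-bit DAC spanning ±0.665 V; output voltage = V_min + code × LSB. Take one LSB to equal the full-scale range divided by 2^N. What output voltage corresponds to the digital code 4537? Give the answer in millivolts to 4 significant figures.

Range = 0.665 − (-0.665) = 1.33 V. LSB = 1.33 V / 2^13.
V_out = V_min + code × LSB = -0.665 V + 4537 × 1.33 V / 8192
      = -0.665 + 0.736598 = 0.0715979 V.

71.60 mV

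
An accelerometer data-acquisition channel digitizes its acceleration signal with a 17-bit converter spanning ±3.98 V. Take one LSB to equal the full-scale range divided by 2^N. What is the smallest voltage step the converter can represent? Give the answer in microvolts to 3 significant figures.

The full-scale span is 3.98 − (-3.98) = 7.96 V.
There are 2^17 = 131072 steps.
One LSB is 7.96 V / 131072 = 60.7 µV.

60.7 µV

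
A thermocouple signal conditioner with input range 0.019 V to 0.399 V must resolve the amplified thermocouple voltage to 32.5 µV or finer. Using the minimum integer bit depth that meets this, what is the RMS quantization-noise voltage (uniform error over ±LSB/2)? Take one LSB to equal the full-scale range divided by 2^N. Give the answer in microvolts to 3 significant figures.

6.70 µV

Span: 0.399 V − (0.019 V) = 0.38 V.
Levels needed ≥ 0.38/32.5 µV = 11690. 2^14 = 16384 suffices, so N_min = 14.
LSB = 0.38 V ÷ 2^14 = 0.38/16384 V = 23.193 µV.
V_rms = LSB/√12 = 6.70 µV.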